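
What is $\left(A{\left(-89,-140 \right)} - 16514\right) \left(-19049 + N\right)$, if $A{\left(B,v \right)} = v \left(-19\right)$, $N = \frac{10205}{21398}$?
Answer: $\frac{217188250563}{823} \approx 2.639 \cdot 10^{8}$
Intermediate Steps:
$N = \frac{785}{1646}$ ($N = 10205 \cdot \frac{1}{21398} = \frac{785}{1646} \approx 0.47691$)
$A{\left(B,v \right)} = - 19 v$
$\left(A{\left(-89,-140 \right)} - 16514\right) \left(-19049 + N\right) = \left(\left(-19\right) \left(-140\right) - 16514\right) \left(-19049 + \frac{785}{1646}\right) = \left(2660 - 16514\right) \left(- \frac{31353869}{1646}\right) = \left(-13854\right) \left(- \frac{31353869}{1646}\right) = \frac{217188250563}{823}$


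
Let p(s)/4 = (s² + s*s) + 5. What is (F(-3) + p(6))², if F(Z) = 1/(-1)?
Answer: 94249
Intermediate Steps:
F(Z) = -1
p(s) = 20 + 8*s² (p(s) = 4*((s² + s*s) + 5) = 4*((s² + s²) + 5) = 4*(2*s² + 5) = 4*(5 + 2*s²) = 20 + 8*s²)
(F(-3) + p(6))² = (-1 + (20 + 8*6²))² = (-1 + (20 + 8*36))² = (-1 + (20 + 288))² = (-1 + 308)² = 307² = 94249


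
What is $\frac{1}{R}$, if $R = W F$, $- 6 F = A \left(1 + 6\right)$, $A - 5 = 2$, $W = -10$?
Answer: $\frac{3}{245} \approx 0.012245$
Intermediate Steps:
$A = 7$ ($A = 5 + 2 = 7$)
$F = - \frac{49}{6}$ ($F = - \frac{7 \left(1 + 6\right)}{6} = - \frac{7 \cdot 7}{6} = \left(- \frac{1}{6}\right) 49 = - \frac{49}{6} \approx -8.1667$)
$R = \frac{245}{3}$ ($R = \left(-10\right) \left(- \frac{49}{6}\right) = \frac{245}{3} \approx 81.667$)
$\frac{1}{R} = \frac{1}{\frac{245}{3}} = \frac{3}{245}$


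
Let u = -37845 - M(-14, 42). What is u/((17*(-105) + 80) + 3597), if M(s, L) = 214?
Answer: -38059/1892 ≈ -20.116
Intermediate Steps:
u = -38059 (u = -37845 - 1*214 = -37845 - 214 = -38059)
u/((17*(-105) + 80) + 3597) = -38059/((17*(-105) + 80) + 3597) = -38059/((-1785 + 80) + 3597) = -38059/(-1705 + 3597) = -38059/1892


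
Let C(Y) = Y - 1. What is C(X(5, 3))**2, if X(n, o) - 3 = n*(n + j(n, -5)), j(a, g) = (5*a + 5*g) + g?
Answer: 4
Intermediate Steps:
j(a, g) = 5*a + 6*g
X(n, o) = 3 + n*(-30 + 6*n) (X(n, o) = 3 + n*(n + (5*n + 6*(-5))) = 3 + n*(n + (5*n - 30)) = 3 + n*(n + (-30 + 5*n)) = 3 + n*(-30 + 6*n))
C(Y) = -1 + Y
C(X(5, 3))**2 = (-1 + (3 - 30*5 + 6*5**2))**2 = (-1 + (3 - 150 + 6*25))**2 = (-1 + (3 - 150 + 150))**2 = (-1 + 3)**2 = 2**2 = 4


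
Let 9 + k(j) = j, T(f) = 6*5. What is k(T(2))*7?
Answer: 147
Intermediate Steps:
T(f) = 30
k(j) = -9 + j
k(T(2))*7 = (-9 + 30)*7 = 21*7 = 147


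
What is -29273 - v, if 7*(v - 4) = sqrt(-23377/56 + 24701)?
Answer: -29277 - sqrt(19038306)/196 ≈ -29299.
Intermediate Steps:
v = 4 + sqrt(19038306)/196 (v = 4 + sqrt(-23377/56 + 24701)/7 = 4 + sqrt(1359879/56)/7 = 4 + (sqrt(19038306)/28)/7 = 4 + sqrt(19038306)/196 ≈ 26.262)
-29273 - v = -29273 - (4 + sqrt(19038306)/196) = -29273 + (-4 - sqrt(19038306)/196) = -29277 - sqrt(19038306)/196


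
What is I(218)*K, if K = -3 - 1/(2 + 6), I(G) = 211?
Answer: -5275/8 ≈ -659.38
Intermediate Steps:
K = -25/8 (K = -3 - 1/8 = -3 - 1*⅛ = -3 - ⅛ = -25/8 ≈ -3.1250)
I(218)*K = 211*(-25/8) = -5275/8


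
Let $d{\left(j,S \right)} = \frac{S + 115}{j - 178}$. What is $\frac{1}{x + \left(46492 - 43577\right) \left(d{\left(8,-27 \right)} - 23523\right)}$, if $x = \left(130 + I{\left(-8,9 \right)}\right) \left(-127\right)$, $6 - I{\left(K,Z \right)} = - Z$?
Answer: $- \frac{17}{1166020972} \approx -1.4579 \cdot 10^{-8}$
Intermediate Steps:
$I{\left(K,Z \right)} = 6 + Z$ ($I{\left(K,Z \right)} = 6 - - Z = 6 + Z$)
$x = -18415$ ($x = \left(130 + \left(6 + 9\right)\right) \left(-127\right) = \left(130 + 15\right) \left(-127\right) = 145 \left(-127\right) = -18415$)
$d{\left(j,S \right)} = \frac{115 + S}{-178 + j}$
$\frac{1}{x + \left(46492 - 43577\right) \left(d{\left(8,-27 \right)} - 23523\right)} = \frac{1}{-18415 + \left(46492 - 43577\right) \left(\frac{115 - 27}{-178 + 8} - 23523\right)} = \frac{1}{-18415 + 2915 \left(\frac{1}{-170} \cdot 88 - 23523\right)} = \frac{1}{-18415 + 2915 \left(\left(- \frac{1}{170}\right) 88 - 23523\right)} = \frac{1}{-18415 + 2915 \left(- \frac{44}{85} - 23523\right)} = \frac{1}{-18415 + 2915 \left(- \frac{1999499}{85}\right)} = \frac{1}{-18415 - \frac{1165707917}{17}} = \frac{1}{- \frac{1166020972}{17}} = - \frac{17}{1166020972}$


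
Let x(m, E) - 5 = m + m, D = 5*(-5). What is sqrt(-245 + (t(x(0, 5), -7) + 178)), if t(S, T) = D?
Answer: 2*I*sqrt(23) ≈ 9.5917*I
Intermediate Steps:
D = -25
x(m, E) = 5 + 2*m (x(m, E) = 5 + (m + m) = 5 + 2*m)
t(S, T) = -25
sqrt(-245 + (t(x(0, 5), -7) + 178)) = sqrt(-245 + (-25 + 178)) = sqrt(-245 + 153) = sqrt(-92) = 2*I*sqrt(23)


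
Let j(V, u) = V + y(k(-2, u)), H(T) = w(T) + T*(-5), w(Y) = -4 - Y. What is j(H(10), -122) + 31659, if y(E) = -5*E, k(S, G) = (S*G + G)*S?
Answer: 32815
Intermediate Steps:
k(S, G) = S*(G + G*S) (k(S, G) = (G*S + G)*S = (G + G*S)*S = S*(G + G*S))
H(T) = -4 - 6*T (H(T) = (-4 - T) + T*(-5) = (-4 - T) - 5*T = -4 - 6*T)
j(V, u) = V - 10*u (j(V, u) = V - 5*u*(-2)*(1 - 2) = V - 5*u*(-2)*(-1) = V - 10*u)
j(H(10), -122) + 31659 = ((-4 - 6*10) - 10*(-122)) + 31659 = ((-4 - 60) + 1220) + 31659 = (-64 + 1220) + 31659 = 1156 + 31659 = 32815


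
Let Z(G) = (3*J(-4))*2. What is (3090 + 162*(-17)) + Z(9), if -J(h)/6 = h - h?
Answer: 336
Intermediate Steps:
J(h) = 0 (J(h) = -6*(h - h) = -6*0 = 0)
Z(G) = 0 (Z(G) = (3*0)*2 = 0*2 = 0)
(3090 + 162*(-17)) + Z(9) = (3090 + 162*(-17)) + 0 = (3090 - 2754) + 0 = 336 + 0 = 336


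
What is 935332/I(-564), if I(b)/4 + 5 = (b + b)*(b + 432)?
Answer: 233833/148891 ≈ 1.5705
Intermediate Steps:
I(b) = -20 + 8*b*(432 + b) (I(b) = -20 + 4*((b + b)*(b + 432)) = -20 + 4*((2*b)*(432 + b)) = -20 + 4*(2*b*(432 + b)) = -20 + 8*b*(432 + b))
935332/I(-564) = 935332/(-20 + 8*(-564)² + 3456*(-564)) = 935332/(-20 + 8*318096 - 1949184) = 935332/(-20 + 2544768 - 1949184) = 935332/595564 = 935332*(1/595564) = 233833/148891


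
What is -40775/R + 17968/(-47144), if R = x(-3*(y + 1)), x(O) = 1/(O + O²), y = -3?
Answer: -10092059396/5893 ≈ -1.7126e+6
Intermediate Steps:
R = 1/42 (R = 1/(((-3*(-3 + 1)))*(1 - 3*(-3 + 1))) = 1/(((-3*(-2)))*(1 - 3*(-2))) = 1/(6*(1 + 6)) = (⅙)/7 = (⅙)*(⅐) = 1/42 ≈ 0.023810)
-40775/R + 17968/(-47144) = -40775/1/42 + 17968/(-47144) = -40775*42 + 17968*(-1/47144) = -1712550 - 2246/5893 = -10092059396/5893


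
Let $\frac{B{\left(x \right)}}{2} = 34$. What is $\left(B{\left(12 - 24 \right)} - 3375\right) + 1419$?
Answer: $-1888$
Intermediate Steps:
$B{\left(x \right)} = 68$ ($B{\left(x \right)} = 2 \cdot 34 = 68$)
$\left(B{\left(12 - 24 \right)} - 3375\right) + 1419 = \left(68 - 3375\right) + 1419 = -3307 + 1419 = -1888$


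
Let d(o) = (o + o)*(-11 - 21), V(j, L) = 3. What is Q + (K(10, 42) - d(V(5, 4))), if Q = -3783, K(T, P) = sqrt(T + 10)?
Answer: -3591 + 2*sqrt(5) ≈ -3586.5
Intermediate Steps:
d(o) = -64*o (d(o) = (2*o)*(-32) = -64*o)
K(T, P) = sqrt(10 + T)
Q + (K(10, 42) - d(V(5, 4))) = -3783 + (sqrt(10 + 10) - (-64)*3) = -3783 + (sqrt(20) - 1*(-192)) = -3783 + (2*sqrt(5) + 192) = -3783 + (192 + 2*sqrt(5)) = -3591 + 2*sqrt(5)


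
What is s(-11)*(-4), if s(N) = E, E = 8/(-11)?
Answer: 32/11 ≈ 2.9091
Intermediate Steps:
E = -8/11 (E = 8*(-1/11) = -8/11 ≈ -0.72727)
s(N) = -8/11
s(-11)*(-4) = -8/11*(-4) = 32/11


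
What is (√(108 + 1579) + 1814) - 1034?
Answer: 780 + √1687 ≈ 821.07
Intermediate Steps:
(√(108 + 1579) + 1814) - 1034 = (√1687 + 1814) - 1034 = (1814 + √1687) - 1034 = 780 + √1687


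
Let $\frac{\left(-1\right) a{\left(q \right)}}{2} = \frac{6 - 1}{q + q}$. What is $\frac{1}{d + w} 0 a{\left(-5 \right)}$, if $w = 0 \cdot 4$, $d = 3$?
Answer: $0$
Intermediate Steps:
$w = 0$
$a{\left(q \right)} = - \frac{5}{q}$ ($a{\left(q \right)} = - 2 \frac{6 - 1}{q + q} = - 2 \frac{5}{2 q} = - \frac{5}{q}$)
$\frac{1}{d + w} 0 a{\left(-5 \right)} = \frac{1}{3 + 0} \cdot 0 \left(- \frac{5}{-5}\right) = \frac{1}{3} \cdot 0 \left(\left(-5\right) \left(- \frac{1}{5}\right)\right) = \frac{1}{3} \cdot 0 \cdot 1 = 0 \cdot 1 = 0$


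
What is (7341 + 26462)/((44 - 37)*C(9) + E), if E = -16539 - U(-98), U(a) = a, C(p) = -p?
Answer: -33803/16504 ≈ -2.0482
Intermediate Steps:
E = -16441 (E = -16539 - 1*(-98) = -16539 + 98 = -16441)
(7341 + 26462)/((44 - 37)*C(9) + E) = (7341 + 26462)/((44 - 37)*(-1*9) - 16441) = 33803/(7*(-9) - 16441) = 33803/(-63 - 16441) = 33803/(-16504) = 33803*(-1/16504) = -33803/16504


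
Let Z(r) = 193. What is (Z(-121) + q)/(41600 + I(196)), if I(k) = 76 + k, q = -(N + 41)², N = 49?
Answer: -7907/41872 ≈ -0.18884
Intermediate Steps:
q = -8100 (q = -(49 + 41)² = -1*90² = -1*8100 = -8100)
(Z(-121) + q)/(41600 + I(196)) = (193 - 8100)/(41600 + (76 + 196)) = -7907/(41600 + 272) = -7907/41872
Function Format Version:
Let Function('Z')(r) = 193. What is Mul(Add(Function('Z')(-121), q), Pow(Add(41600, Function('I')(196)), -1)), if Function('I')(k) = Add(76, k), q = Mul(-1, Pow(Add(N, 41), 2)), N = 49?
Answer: Rational(-7907, 41872) ≈ -0.18884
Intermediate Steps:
q = -8100 (q = Mul(-1, Pow(Add(49, 41), 2)) = Mul(-1, Pow(90, 2)) = Mul(-1, 8100) = -8100)
Mul(Add(Function('Z')(-121), q), Pow(Add(41600, Function('I')(196)), -1)) = Mul(Add(193, -8100), Pow(Add(41600, Add(76, 196)), -1)) = Mul(-7907, Pow(Add(41600, 272), -1)) = Mul(-7907, Pow(41872, -1)) = Mul(-7907, Rational(1, 41872)) = Rational(-7907, 41872)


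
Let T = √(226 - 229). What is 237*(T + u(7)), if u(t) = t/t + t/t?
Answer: 474 + 237*I*√3 ≈ 474.0 + 410.5*I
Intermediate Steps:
u(t) = 2 (u(t) = 1 + 1 = 2)
T = I*√3 (T = √(-3) = I*√3 ≈ 1.732*I)
237*(T + u(7)) = 237*(I*√3 + 2) = 237*(2 + I*√3) = 474 + 237*I*√3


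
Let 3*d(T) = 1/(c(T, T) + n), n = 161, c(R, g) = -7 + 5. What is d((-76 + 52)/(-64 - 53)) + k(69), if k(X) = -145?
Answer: -69164/477 ≈ -145.00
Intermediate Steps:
c(R, g) = -2
d(T) = 1/477 (d(T) = 1/(3*(-2 + 161)) = (⅓)/159 = (⅓)*(1/159) = 1/477)
d((-76 + 52)/(-64 - 53)) + k(69) = 1/477 - 145 = -69164/477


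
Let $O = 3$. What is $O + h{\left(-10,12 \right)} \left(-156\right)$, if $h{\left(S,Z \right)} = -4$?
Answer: $627$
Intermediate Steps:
$O + h{\left(-10,12 \right)} \left(-156\right) = 3 - -624 = 3 + 624 = 627$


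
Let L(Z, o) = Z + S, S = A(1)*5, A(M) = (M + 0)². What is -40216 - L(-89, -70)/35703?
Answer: -478610588/11901 ≈ -40216.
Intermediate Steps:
A(M) = M²
S = 5 (S = 1²*5 = 1*5 = 5)
L(Z, o) = 5 + Z (L(Z, o) = Z + 5 = 5 + Z)
-40216 - L(-89, -70)/35703 = -40216 - (5 - 89)/35703 = -40216 - (-84)/35703 = -40216 - 1*(-28/11901) = -40216 + 28/11901 = -478610588/11901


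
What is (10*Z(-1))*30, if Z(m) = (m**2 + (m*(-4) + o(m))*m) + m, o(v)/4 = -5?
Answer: 4800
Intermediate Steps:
o(v) = -20 (o(v) = 4*(-5) = -20)
Z(m) = m + m**2 + m*(-20 - 4*m) (Z(m) = (m**2 + (m*(-4) - 20)*m) + m = (m**2 + (-4*m - 20)*m) + m = (m**2 + (-20 - 4*m)*m) + m = (m**2 + m*(-20 - 4*m)) + m = m + m**2 + m*(-20 - 4*m))
(10*Z(-1))*30 = (10*(-1*(-1)*(19 + 3*(-1))))*30 = (10*(-1*(-1)*(19 - 3)))*30 = (10*(-1*(-1)*16))*30 = (10*16)*30 = 160*30 = 4800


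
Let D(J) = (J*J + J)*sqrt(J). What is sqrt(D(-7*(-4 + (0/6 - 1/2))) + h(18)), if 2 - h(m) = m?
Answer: sqrt(-256 + 24570*sqrt(14))/4 ≈ 75.695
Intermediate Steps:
h(m) = 2 - m
D(J) = sqrt(J)*(J + J**2) (D(J) = (J**2 + J)*sqrt(J) = (J + J**2)*sqrt(J) = sqrt(J)*(J + J**2))
sqrt(D(-7*(-4 + (0/6 - 1/2))) + h(18)) = sqrt((-7*(-4 + (0/6 - 1/2)))**(3/2)*(1 - 7*(-4 + (0/6 - 1/2))) + (2 - 1*18)) = sqrt((-7*(-4 + (0*(1/6) - 1*1/2)))**(3/2)*(1 - 7*(-4 + (0*(1/6) - 1*1/2))) + (2 - 18)) = sqrt((-7*(-4 + (0 - 1/2)))**(3/2)*(1 - 7*(-4 + (0 - 1/2))) - 16) = sqrt((-7*(-4 - 1/2))**(3/2)*(1 - 7*(-4 - 1/2)) - 16) = sqrt((-7*(-9/2))**(3/2)*(1 - 7*(-9/2)) - 16) = sqrt((63/2)**(3/2)*(1 + 63/2) - 16) = sqrt((189*sqrt(14)/4)*(65/2) - 16) = sqrt(12285*sqrt(14)/8 - 16) = sqrt(-16 + 12285*sqrt(14)/8)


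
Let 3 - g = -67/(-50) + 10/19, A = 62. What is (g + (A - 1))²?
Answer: 3484186729/902500 ≈ 3860.6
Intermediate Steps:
g = 1077/950 (g = 3 - (-67/(-50) + 10/19) = 3 - (-67*(-1/50) + 10*(1/19)) = 3 - (67/50 + 10/19) = 3 - 1*1773/950 = 3 - 1773/950 = 1077/950 ≈ 1.1337)
(g + (A - 1))² = (1077/950 + (62 - 1))² = (1077/950 + 61)² = (59027/950)² = 3484186729/902500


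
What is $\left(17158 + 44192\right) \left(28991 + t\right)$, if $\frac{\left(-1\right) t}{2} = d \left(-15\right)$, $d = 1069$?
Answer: $3746092350$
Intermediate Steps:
$t = 32070$ ($t = - 2 \cdot 1069 \left(-15\right) = \left(-2\right) \left(-16035\right) = 32070$)
$\left(17158 + 44192\right) \left(28991 + t\right) = \left(17158 + 44192\right) \left(28991 + 32070\right) = 61350 \cdot 61061 = 3746092350$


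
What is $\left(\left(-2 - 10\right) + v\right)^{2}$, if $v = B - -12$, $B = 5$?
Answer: $25$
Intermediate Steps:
$v = 17$ ($v = 5 - -12 = 5 + 12 = 17$)
$\left(\left(-2 - 10\right) + v\right)^{2} = \left(\left(-2 - 10\right) + 17\right)^{2} = \left(-12 + 17\right)^{2} = 5^{2} = 25$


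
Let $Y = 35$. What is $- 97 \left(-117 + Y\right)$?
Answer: $7954$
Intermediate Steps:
$- 97 \left(-117 + Y\right) = - 97 \left(-117 + 35\right) = \left(-97\right) \left(-82\right) = 7954$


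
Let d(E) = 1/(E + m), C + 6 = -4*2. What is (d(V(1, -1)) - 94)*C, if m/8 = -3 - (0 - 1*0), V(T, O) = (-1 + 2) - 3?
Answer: 17115/13 ≈ 1316.5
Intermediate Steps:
V(T, O) = -2 (V(T, O) = 1 - 3 = -2)
C = -14 (C = -6 - 4*2 = -6 - 8 = -14)
m = -24 (m = 8*(-3 - (0 - 1*0)) = 8*(-3 - (0 + 0)) = 8*(-3 - 1*0) = 8*(-3 + 0) = 8*(-3) = -24)
d(E) = 1/(-24 + E) (d(E) = 1/(E - 24) = 1/(-24 + E))
(d(V(1, -1)) - 94)*C = (1/(-24 - 2) - 94)*(-14) = (1/(-26) - 94)*(-14) = (-1/26 - 94)*(-14) = -2445/26*(-14) = 17115/13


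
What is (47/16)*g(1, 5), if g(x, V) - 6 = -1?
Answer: 235/16 ≈ 14.688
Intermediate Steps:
g(x, V) = 5 (g(x, V) = 6 - 1 = 5)
(47/16)*g(1, 5) = (47/16)*5 = 235/16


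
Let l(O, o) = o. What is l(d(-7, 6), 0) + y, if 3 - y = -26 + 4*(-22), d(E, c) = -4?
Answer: 117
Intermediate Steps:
y = 117 (y = 3 - (-26 + 4*(-22)) = 3 - (-26 - 88) = 3 - 1*(-114) = 3 + 114 = 117)
l(d(-7, 6), 0) + y = 0 + 117 = 117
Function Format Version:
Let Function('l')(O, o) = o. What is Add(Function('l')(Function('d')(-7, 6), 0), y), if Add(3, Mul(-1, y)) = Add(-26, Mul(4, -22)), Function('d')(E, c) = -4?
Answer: 117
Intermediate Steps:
y = 117 (y = Add(3, Mul(-1, Add(-26, Mul(4, -22)))) = Add(3, Mul(-1, Add(-26, -88))) = Add(3, Mul(-1, -114)) = Add(3, 114) = 117)
Add(Function('l')(Function('d')(-7, 6), 0), y) = Add(0, 117) = 117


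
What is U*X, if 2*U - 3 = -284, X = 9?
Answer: -2529/2 ≈ -1264.5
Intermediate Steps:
U = -281/2 (U = 3/2 + (½)*(-284) = 3/2 - 142 = -281/2 ≈ -140.50)
U*X = -281/2*9 = -2529/2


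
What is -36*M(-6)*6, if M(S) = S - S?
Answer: 0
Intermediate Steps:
M(S) = 0
-36*M(-6)*6 = -36*0*6 = 0*6 = 0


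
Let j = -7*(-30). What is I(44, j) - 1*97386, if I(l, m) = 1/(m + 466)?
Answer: -65832935/676 ≈ -97386.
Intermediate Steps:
j = 210
I(l, m) = 1/(466 + m)
I(44, j) - 1*97386 = 1/(466 + 210) - 1*97386 = 1/676 - 97386 = -65832935/676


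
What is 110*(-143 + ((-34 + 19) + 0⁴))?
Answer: -17380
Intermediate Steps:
110*(-143 + ((-34 + 19) + 0⁴)) = 110*(-143 + (-15 + 0)) = 110*(-143 - 15) = 110*(-158) = -17380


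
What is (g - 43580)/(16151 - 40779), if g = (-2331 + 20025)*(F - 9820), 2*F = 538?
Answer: 84519487/12314 ≈ 6863.7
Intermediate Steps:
F = 269 (F = (½)*538 = 269)
g = -168995394 (g = (-2331 + 20025)*(269 - 9820) = 17694*(-9551) = -168995394)
(g - 43580)/(16151 - 40779) = (-168995394 - 43580)/(16151 - 40779) = -169038974/(-24628) = -169038974*(-1/24628) = 84519487/12314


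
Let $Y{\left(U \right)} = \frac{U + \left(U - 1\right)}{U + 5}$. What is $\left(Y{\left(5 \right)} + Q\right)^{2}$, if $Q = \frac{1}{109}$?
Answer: $\frac{982081}{1188100} \approx 0.8266$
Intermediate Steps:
$Q = \frac{1}{109} \approx 0.0091743$
$Y{\left(U \right)} = \frac{-1 + 2 U}{5 + U}$ ($Y{\left(U \right)} = \frac{U + \left(U - 1\right)}{5 + U} = \frac{U + \left(-1 + U\right)}{5 + U} = \frac{-1 + 2 U}{5 + U}$)
$\left(Y{\left(5 \right)} + Q\right)^{2} = \left(\frac{-1 + 2 \cdot 5}{5 + 5} + \frac{1}{109}\right)^{2} = \left(\frac{-1 + 10}{10} + \frac{1}{109}\right)^{2} = \left(\frac{1}{10} \cdot 9 + \frac{1}{109}\right)^{2} = \left(\frac{9}{10} + \frac{1}{109}\right)^{2} = \left(\frac{991}{1090}\right)^{2} = \frac{982081}{1188100}$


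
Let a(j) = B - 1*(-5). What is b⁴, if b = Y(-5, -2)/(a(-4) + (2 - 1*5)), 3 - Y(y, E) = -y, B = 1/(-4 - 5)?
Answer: 104976/83521 ≈ 1.2569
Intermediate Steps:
B = -⅑ (B = 1/(-9) = -⅑ ≈ -0.11111)
a(j) = 44/9 (a(j) = -⅑ - 1*(-5) = -⅑ + 5 = 44/9)
Y(y, E) = 3 + y (Y(y, E) = 3 - (-1)*y = 3 + y)
b = -18/17 (b = (3 - 5)/(44/9 + (2 - 1*5)) = -2/(44/9 + (2 - 5)) = -2/(44/9 - 3) = -2/17/9 = -2*9/17 = -18/17 ≈ -1.0588)
b⁴ = (-18/17)⁴ = 104976/83521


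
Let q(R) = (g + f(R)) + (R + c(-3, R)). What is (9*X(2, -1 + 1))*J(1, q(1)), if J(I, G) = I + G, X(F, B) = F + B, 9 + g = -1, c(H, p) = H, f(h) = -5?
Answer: -288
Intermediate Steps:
g = -10 (g = -9 - 1 = -10)
X(F, B) = B + F
q(R) = -18 + R (q(R) = (-10 - 5) + (R - 3) = -15 + (-3 + R) = -18 + R)
J(I, G) = G + I
(9*X(2, -1 + 1))*J(1, q(1)) = (9*((-1 + 1) + 2))*((-18 + 1) + 1) = (9*(0 + 2))*(-17 + 1) = (9*2)*(-16) = 18*(-16) = -288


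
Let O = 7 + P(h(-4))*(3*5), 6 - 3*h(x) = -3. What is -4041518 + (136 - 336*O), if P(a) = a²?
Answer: -4089094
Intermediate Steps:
h(x) = 3 (h(x) = 2 - ⅓*(-3) = 2 + 1 = 3)
O = 142 (O = 7 + 3²*(3*5) = 7 + 9*15 = 7 + 135 = 142)
-4041518 + (136 - 336*O) = -4041518 + (136 - 336*142) = -4041518 + (136 - 47712) = -4041518 - 47576 = -4089094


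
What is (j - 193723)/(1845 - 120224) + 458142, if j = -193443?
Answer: 54234778984/118379 ≈ 4.5815e+5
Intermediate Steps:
(j - 193723)/(1845 - 120224) + 458142 = (-193443 - 193723)/(1845 - 120224) + 458142 = -387166/(-118379) + 458142 = -387166*(-1/118379) + 458142 = 387166/118379 + 458142 = 54234778984/118379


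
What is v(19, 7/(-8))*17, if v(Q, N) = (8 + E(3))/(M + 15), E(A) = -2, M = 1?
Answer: 51/8 ≈ 6.3750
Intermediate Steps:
v(Q, N) = 3/8 (v(Q, N) = (8 - 2)/(1 + 15) = 6/16 = 6*(1/16) = 3/8)
v(19, 7/(-8))*17 = (3/8)*17 = 51/8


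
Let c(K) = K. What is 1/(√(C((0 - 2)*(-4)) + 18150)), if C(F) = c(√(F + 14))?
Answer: (18150 + √22)^(-½) ≈ 0.0074217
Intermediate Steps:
C(F) = √(14 + F) (C(F) = √(F + 14) = √(14 + F))
1/(√(C((0 - 2)*(-4)) + 18150)) = 1/(√(√(14 + (0 - 2)*(-4)) + 18150)) = 1/(√(√(14 - 2*(-4)) + 18150)) = 1/(√(√(14 + 8) + 18150)) = 1/(√(√22 + 18150)) = 1/(√(18150 + √22)) = (18150 + √22)^(-½)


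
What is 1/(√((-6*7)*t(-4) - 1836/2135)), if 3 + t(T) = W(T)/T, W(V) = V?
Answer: √12810/1032 ≈ 0.10967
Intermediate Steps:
t(T) = -2 (t(T) = -3 + T/T = -3 + 1 = -2)
1/(√((-6*7)*t(-4) - 1836/2135)) = 1/(√(-6*7*(-2) - 1836/2135)) = 1/(√(-42*(-2) - 1836*1/2135)) = 1/(√(84 - 1836/2135)) = 1/(√(177504/2135)) = 1/(172*√12810/2135) = √12810/1032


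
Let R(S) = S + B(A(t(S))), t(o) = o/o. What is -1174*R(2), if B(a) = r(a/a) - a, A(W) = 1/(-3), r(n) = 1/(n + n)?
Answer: -9979/3 ≈ -3326.3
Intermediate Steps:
r(n) = 1/(2*n)
t(o) = 1
A(W) = -1/3
B(a) = 1/2 - a (B(a) = 1/(2*((a/a))) - a = (1/2)/1 - a = (1/2)*1 - a = 1/2 - a)
R(S) = 5/6 + S (R(S) = S + (1/2 - 1*(-1/3)) = S + (1/2 + 1/3) = S + 5/6 = 5/6 + S)
-1174*R(2) = -1174*(5/6 + 2) = -1174*17/6 = -9979/3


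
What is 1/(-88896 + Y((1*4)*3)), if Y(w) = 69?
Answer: -1/88827 ≈ -1.1258e-5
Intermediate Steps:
1/(-88896 + Y((1*4)*3)) = 1/(-88896 + 69) = 1/(-88827) = -1/88827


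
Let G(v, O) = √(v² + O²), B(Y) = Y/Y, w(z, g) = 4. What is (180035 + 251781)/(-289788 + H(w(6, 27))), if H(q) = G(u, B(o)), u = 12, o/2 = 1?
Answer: -125135095008/83977084799 - 431816*√145/83977084799 ≈ -1.4902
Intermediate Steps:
o = 2 (o = 2*1 = 2)
B(Y) = 1
G(v, O) = √(O² + v²)
H(q) = √145 (H(q) = √(1² + 12²) = √(1 + 144) = √145)
(180035 + 251781)/(-289788 + H(w(6, 27))) = (180035 + 251781)/(-289788 + √145) = 431816/(-289788 + √145)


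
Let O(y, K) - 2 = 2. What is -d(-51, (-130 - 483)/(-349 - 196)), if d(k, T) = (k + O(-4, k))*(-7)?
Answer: -329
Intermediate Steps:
O(y, K) = 4 (O(y, K) = 2 + 2 = 4)
d(k, T) = -28 - 7*k (d(k, T) = (k + 4)*(-7) = (4 + k)*(-7) = -28 - 7*k)
-d(-51, (-130 - 483)/(-349 - 196)) = -(-28 - 7*(-51)) = -(-28 + 357) = -1*329 = -329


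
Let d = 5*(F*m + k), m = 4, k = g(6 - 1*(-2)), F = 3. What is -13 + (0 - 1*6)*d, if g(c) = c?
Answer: -613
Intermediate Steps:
k = 8 (k = 6 - 1*(-2) = 6 + 2 = 8)
d = 100 (d = 5*(3*4 + 8) = 5*(12 + 8) = 5*20 = 100)
-13 + (0 - 1*6)*d = -13 + (0 - 1*6)*100 = -13 + (0 - 6)*100 = -13 - 6*100 = -13 - 600 = -613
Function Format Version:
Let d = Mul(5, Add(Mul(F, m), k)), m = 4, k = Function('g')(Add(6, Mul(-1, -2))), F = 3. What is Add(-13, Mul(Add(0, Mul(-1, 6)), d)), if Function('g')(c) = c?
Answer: -613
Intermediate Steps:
k = 8 (k = Add(6, Mul(-1, -2)) = Add(6, 2) = 8)
d = 100 (d = Mul(5, Add(Mul(3, 4), 8)) = Mul(5, Add(12, 8)) = Mul(5, 20) = 100)
Add(-13, Mul(Add(0, Mul(-1, 6)), d)) = Add(-13, Mul(Add(0, Mul(-1, 6)), 100)) = Add(-13, Mul(Add(0, -6), 100)) = Add(-13, Mul(-6, 100)) = Add(-13, -600) = -613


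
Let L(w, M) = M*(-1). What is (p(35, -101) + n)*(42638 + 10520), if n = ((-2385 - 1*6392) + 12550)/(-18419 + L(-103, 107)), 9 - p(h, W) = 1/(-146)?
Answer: 316434051864/676199 ≈ 4.6796e+5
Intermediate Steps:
L(w, M) = -M
p(h, W) = 1315/146 (p(h, W) = 9 - 1/(-146) = 9 - 1*(-1/146) = 9 + 1/146 = 1315/146)
n = -3773/18526 (n = ((-2385 - 1*6392) + 12550)/(-18419 - 1*107) = ((-2385 - 6392) + 12550)/(-18419 - 107) = (-8777 + 12550)/(-18526) = 3773*(-1/18526) = -3773/18526 ≈ -0.20366)
(p(35, -101) + n)*(42638 + 10520) = (1315/146 - 3773/18526)*(42638 + 10520) = (5952708/676199)*53158 = 316434051864/676199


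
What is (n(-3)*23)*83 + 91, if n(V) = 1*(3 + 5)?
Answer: 15363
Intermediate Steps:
n(V) = 8 (n(V) = 1*8 = 8)
(n(-3)*23)*83 + 91 = (8*23)*83 + 91 = 184*83 + 91 = 15272 + 91 = 15363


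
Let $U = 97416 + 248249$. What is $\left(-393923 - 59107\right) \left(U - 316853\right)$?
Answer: $-13052700360$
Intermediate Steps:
$U = 345665$
$\left(-393923 - 59107\right) \left(U - 316853\right) = \left(-393923 - 59107\right) \left(345665 - 316853\right) = \left(-453030\right) 28812 = -13052700360$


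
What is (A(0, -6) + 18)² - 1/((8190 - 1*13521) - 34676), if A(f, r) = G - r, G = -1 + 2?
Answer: 25004376/40007 ≈ 625.00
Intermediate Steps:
G = 1
A(f, r) = 1 - r
(A(0, -6) + 18)² - 1/((8190 - 1*13521) - 34676) = ((1 - 1*(-6)) + 18)² - 1/((8190 - 1*13521) - 34676) = ((1 + 6) + 18)² - 1/((8190 - 13521) - 34676) = (7 + 18)² - 1/(-5331 - 34676) = 25² - 1/(-40007) = 625 - 1*(-1/40007) = 625 + 1/40007 = 25004376/40007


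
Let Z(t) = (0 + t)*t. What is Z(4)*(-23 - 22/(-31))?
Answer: -11056/31 ≈ -356.65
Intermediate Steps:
Z(t) = t² (Z(t) = t*t = t²)
Z(4)*(-23 - 22/(-31)) = 4²*(-23 - 22/(-31)) = 16*(-23 - 22*(-1/31)) = 16*(-23 + 22/31) = 16*(-691/31) = -11056/31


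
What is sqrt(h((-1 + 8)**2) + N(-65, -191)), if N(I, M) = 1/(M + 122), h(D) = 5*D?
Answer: 2*sqrt(291594)/69 ≈ 15.652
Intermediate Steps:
N(I, M) = 1/(122 + M)
sqrt(h((-1 + 8)**2) + N(-65, -191)) = sqrt(5*(-1 + 8)**2 + 1/(122 - 191)) = sqrt(5*7**2 + 1/(-69)) = sqrt(5*49 - 1/69) = sqrt(245 - 1/69) = sqrt(16904/69) = 2*sqrt(291594)/69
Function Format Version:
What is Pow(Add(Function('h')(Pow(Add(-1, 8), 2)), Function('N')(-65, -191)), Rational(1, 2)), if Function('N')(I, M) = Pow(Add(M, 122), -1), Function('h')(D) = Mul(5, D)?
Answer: Mul(Rational(2, 69), Pow(291594, Rational(1, 2))) ≈ 15.652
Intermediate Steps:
Function('N')(I, M) = Pow(Add(122, M), -1)
Pow(Add(Function('h')(Pow(Add(-1, 8), 2)), Function('N')(-65, -191)), Rational(1, 2)) = Pow(Add(Mul(5, Pow(Add(-1, 8), 2)), Pow(Add(122, -191), -1)), Rational(1, 2)) = Pow(Add(Mul(5, Pow(7, 2)), Pow(-69, -1)), Rational(1, 2)) = Pow(Add(Mul(5, 49), Rational(-1, 69)), Rational(1, 2)) = Pow(Add(245, Rational(-1, 69)), Rational(1, 2)) = Pow(Rational(16904, 69), Rational(1, 2)) = Mul(Rational(2, 69), Pow(291594, Rational(1, 2)))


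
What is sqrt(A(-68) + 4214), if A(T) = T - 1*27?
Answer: sqrt(4119) ≈ 64.179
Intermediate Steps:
A(T) = -27 + T (A(T) = T - 27 = -27 + T)
sqrt(A(-68) + 4214) = sqrt((-27 - 68) + 4214) = sqrt(-95 + 4214) = sqrt(4119)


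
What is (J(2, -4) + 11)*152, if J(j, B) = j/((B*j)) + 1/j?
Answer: 1710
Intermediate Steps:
J(j, B) = 1/B + 1/j (J(j, B) = j*(1/(B*j)) + 1/j = 1/B + 1/j)
(J(2, -4) + 11)*152 = ((-4 + 2)/(-4*2) + 11)*152 = (-1/4*1/2*(-2) + 11)*152 = (1/4 + 11)*152 = (45/4)*152 = 1710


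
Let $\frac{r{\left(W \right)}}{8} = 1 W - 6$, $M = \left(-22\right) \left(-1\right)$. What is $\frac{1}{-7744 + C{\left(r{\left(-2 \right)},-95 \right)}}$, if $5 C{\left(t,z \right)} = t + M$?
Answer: $- \frac{5}{38762} \approx -0.00012899$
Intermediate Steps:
$M = 22$
$r{\left(W \right)} = -48 + 8 W$ ($r{\left(W \right)} = 8 \left(1 W - 6\right) = 8 \left(W - 6\right) = 8 \left(-6 + W\right) = -48 + 8 W$)
$C{\left(t,z \right)} = \frac{22}{5} + \frac{t}{5}$ ($C{\left(t,z \right)} = \frac{t + 22}{5} = \frac{22 + t}{5} = \frac{22}{5} + \frac{t}{5}$)
$\frac{1}{-7744 + C{\left(r{\left(-2 \right)},-95 \right)}} = \frac{1}{-7744 + \left(\frac{22}{5} + \frac{-48 + 8 \left(-2\right)}{5}\right)} = \frac{1}{-7744 + \left(\frac{22}{5} + \frac{-48 - 16}{5}\right)} = \frac{1}{-7744 + \left(\frac{22}{5} + \frac{1}{5} \left(-64\right)\right)} = \frac{1}{-7744 + \left(\frac{22}{5} - \frac{64}{5}\right)} = \frac{1}{-7744 - \frac{42}{5}} = \frac{1}{- \frac{38762}{5}} = - \frac{5}{38762}$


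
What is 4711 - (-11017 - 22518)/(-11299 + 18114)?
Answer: 6427800/1363 ≈ 4715.9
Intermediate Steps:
4711 - (-11017 - 22518)/(-11299 + 18114) = 4711 - (-33535)/6815 = 4711 - 1*(-6707/1363) = 4711 + 6707/1363 = 6427800/1363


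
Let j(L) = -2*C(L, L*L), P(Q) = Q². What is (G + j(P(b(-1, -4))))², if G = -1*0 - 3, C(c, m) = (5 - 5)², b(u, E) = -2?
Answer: 9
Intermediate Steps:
C(c, m) = 0 (C(c, m) = 0² = 0)
G = -3 (G = 0 - 3 = -3)
j(L) = 0 (j(L) = -2*0 = 0)
(G + j(P(b(-1, -4))))² = (-3 + 0)² = (-3)² = 9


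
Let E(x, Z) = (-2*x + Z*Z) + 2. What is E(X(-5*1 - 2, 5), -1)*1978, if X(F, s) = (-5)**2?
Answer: -92966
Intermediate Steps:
X(F, s) = 25
E(x, Z) = 2 + Z**2 - 2*x (E(x, Z) = (-2*x + Z**2) + 2 = (Z**2 - 2*x) + 2 = 2 + Z**2 - 2*x)
E(X(-5*1 - 2, 5), -1)*1978 = (2 + (-1)**2 - 2*25)*1978 = (2 + 1 - 50)*1978 = -47*1978 = -92966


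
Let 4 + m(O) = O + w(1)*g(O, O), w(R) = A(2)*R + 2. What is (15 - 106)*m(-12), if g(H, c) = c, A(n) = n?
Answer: 5824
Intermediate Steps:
w(R) = 2 + 2*R (w(R) = 2*R + 2 = 2 + 2*R)
m(O) = -4 + 5*O (m(O) = -4 + (O + (2 + 2*1)*O) = -4 + (O + (2 + 2)*O) = -4 + (O + 4*O) = -4 + 5*O)
(15 - 106)*m(-12) = (15 - 106)*(-4 + 5*(-12)) = -91*(-4 - 60) = -91*(-64) = 5824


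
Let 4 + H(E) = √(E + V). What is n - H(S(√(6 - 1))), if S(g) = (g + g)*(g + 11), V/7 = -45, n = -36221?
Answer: -36217 - I*√(305 - 22*√5) ≈ -36217.0 - 15.994*I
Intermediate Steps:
V = -315 (V = 7*(-45) = -315)
S(g) = 2*g*(11 + g) (S(g) = (2*g)*(11 + g) = 2*g*(11 + g))
H(E) = -4 + √(-315 + E) (H(E) = -4 + √(E - 315) = -4 + √(-315 + E))
n - H(S(√(6 - 1))) = -36221 - (-4 + √(-315 + 2*√(6 - 1)*(11 + √(6 - 1)))) = -36221 - (-4 + √(-315 + 2*√5*(11 + √5))) = -36221 + (4 - √(-315 + 2*√5*(11 + √5))) = -36217 - √(-315 + 2*√5*(11 + √5))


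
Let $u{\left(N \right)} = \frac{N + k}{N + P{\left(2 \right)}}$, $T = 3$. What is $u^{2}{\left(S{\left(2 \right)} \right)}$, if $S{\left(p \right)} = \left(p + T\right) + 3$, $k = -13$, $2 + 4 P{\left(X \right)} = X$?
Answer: $\frac{25}{64} \approx 0.39063$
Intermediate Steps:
$P{\left(X \right)} = - \frac{1}{2} + \frac{X}{4}$
$S{\left(p \right)} = 6 + p$ ($S{\left(p \right)} = \left(p + 3\right) + 3 = \left(3 + p\right) + 3 = 6 + p$)
$u{\left(N \right)} = \frac{-13 + N}{N}$ ($u{\left(N \right)} = \frac{N - 13}{N + \left(- \frac{1}{2} + \frac{1}{4} \cdot 2\right)} = \frac{-13 + N}{N + \left(- \frac{1}{2} + \frac{1}{2}\right)} = \frac{-13 + N}{N + 0} = \frac{-13 + N}{N}$)
$u^{2}{\left(S{\left(2 \right)} \right)} = \left(\frac{-13 + \left(6 + 2\right)}{6 + 2}\right)^{2} = \left(\frac{-13 + 8}{8}\right)^{2} = \left(\frac{1}{8} \left(-5\right)\right)^{2} = \left(- \frac{5}{8}\right)^{2} = \frac{25}{64}$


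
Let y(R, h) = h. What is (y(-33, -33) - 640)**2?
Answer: 452929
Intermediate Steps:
(y(-33, -33) - 640)**2 = (-33 - 640)**2 = (-673)**2 = 452929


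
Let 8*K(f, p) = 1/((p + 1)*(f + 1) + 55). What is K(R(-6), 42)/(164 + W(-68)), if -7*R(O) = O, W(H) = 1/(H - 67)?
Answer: 945/167193728 ≈ 5.6521e-6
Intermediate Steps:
W(H) = 1/(-67 + H)
R(O) = -O/7
K(f, p) = 1/(8*(55 + (1 + f)*(1 + p))) (K(f, p) = 1/(8*((p + 1)*(f + 1) + 55)) = 1/(8*((1 + p)*(1 + f) + 55)) = 1/(8*((1 + f)*(1 + p) + 55)) = 1/(8*(55 + (1 + f)*(1 + p))))
K(R(-6), 42)/(164 + W(-68)) = (1/(8*(56 - ⅐*(-6) + 42 - ⅐*(-6)*42)))/(164 + 1/(-67 - 68)) = (1/(8*(56 + 6/7 + 42 + (6/7)*42)))/(164 + 1/(-135)) = (1/(8*(56 + 6/7 + 42 + 36)))/(164 - 1/135) = (1/(8*(944/7)))/(22139/135) = ((⅛)*(7/944))*(135/22139) = (7/7552)*(135/22139) = 945/167193728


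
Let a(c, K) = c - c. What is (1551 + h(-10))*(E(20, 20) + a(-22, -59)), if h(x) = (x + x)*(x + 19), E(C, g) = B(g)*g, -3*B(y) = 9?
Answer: -82260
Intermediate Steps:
B(y) = -3 (B(y) = -⅓*9 = -3)
a(c, K) = 0
E(C, g) = -3*g
h(x) = 2*x*(19 + x) (h(x) = (2*x)*(19 + x) = 2*x*(19 + x))
(1551 + h(-10))*(E(20, 20) + a(-22, -59)) = (1551 + 2*(-10)*(19 - 10))*(-3*20 + 0) = (1551 + 2*(-10)*9)*(-60 + 0) = (1551 - 180)*(-60) = 1371*(-60) = -82260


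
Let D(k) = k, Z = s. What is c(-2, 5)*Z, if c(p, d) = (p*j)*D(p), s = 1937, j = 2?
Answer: 15496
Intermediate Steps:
Z = 1937
c(p, d) = 2*p**2 (c(p, d) = (p*2)*p = (2*p)*p = 2*p**2)
c(-2, 5)*Z = (2*(-2)**2)*1937 = (2*4)*1937 = 8*1937 = 15496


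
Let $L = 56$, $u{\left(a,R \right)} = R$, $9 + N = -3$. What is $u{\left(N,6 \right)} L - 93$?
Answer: $243$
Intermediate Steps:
$N = -12$ ($N = -9 - 3 = -12$)
$u{\left(N,6 \right)} L - 93 = 6 \cdot 56 - 93 = 336 - 93 = 243$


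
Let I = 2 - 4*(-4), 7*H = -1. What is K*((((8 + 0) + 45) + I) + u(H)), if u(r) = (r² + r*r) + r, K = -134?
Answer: -465516/49 ≈ -9500.3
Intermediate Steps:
H = -⅐ (H = (⅐)*(-1) = -⅐ ≈ -0.14286)
I = 18 (I = 2 + 16 = 18)
u(r) = r + 2*r² (u(r) = (r² + r²) + r = 2*r² + r = r + 2*r²)
K*((((8 + 0) + 45) + I) + u(H)) = -134*((((8 + 0) + 45) + 18) - (1 + 2*(-⅐))/7) = -134*(((8 + 45) + 18) - (1 - 2/7)/7) = -134*((53 + 18) - ⅐*5/7) = -134*(71 - 5/49) = -134*3474/49 = -465516/49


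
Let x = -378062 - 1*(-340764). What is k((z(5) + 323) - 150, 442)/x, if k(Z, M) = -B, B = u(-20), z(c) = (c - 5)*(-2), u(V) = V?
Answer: -10/18649 ≈ -0.00053622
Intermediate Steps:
z(c) = 10 - 2*c (z(c) = (-5 + c)*(-2) = 10 - 2*c)
B = -20
k(Z, M) = 20 (k(Z, M) = -1*(-20) = 20)
x = -37298 (x = -378062 + 340764 = -37298)
k((z(5) + 323) - 150, 442)/x = 20/(-37298) = 20*(-1/37298) = -10/18649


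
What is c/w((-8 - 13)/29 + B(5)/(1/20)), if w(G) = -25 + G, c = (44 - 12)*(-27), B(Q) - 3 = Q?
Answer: -4176/649 ≈ -6.4345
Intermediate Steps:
B(Q) = 3 + Q
c = -864 (c = 32*(-27) = -864)
c/w((-8 - 13)/29 + B(5)/(1/20)) = -864/(-25 + ((-8 - 13)/29 + (3 + 5)/(1/20))) = -864/(-25 + (-21*1/29 + 8/(1/20))) = -864/(-25 + (-21/29 + 8*20)) = -864/(-25 + (-21/29 + 160)) = -864/(-25 + 4619/29) = -864/3894/29 = -864*29/3894 = -4176/649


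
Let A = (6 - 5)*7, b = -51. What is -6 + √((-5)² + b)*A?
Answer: -6 + 7*I*√26 ≈ -6.0 + 35.693*I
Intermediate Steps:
A = 7 (A = 1*7 = 7)
-6 + √((-5)² + b)*A = -6 + √((-5)² - 51)*7 = -6 + √(25 - 51)*7 = -6 + √(-26)*7 = -6 + (I*√26)*7 = -6 + 7*I*√26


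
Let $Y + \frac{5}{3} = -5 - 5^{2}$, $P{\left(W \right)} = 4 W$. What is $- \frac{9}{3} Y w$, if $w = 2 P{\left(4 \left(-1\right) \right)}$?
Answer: $-3040$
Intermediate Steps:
$w = -32$ ($w = 2 \cdot 4 \cdot 4 \left(-1\right) = 2 \cdot 4 \left(-4\right) = 2 \left(-16\right) = -32$)
$Y = - \frac{95}{3}$ ($Y = - \frac{5}{3} - 30 = - \frac{95}{3} \approx -31.667$)
$- \frac{9}{3} Y w = - \frac{9}{3} \left(- \frac{95}{3}\right) \left(-32\right) = \left(-9\right) \frac{1}{3} \left(- \frac{95}{3}\right) \left(-32\right) = \left(-3\right) \left(- \frac{95}{3}\right) \left(-32\right) = 95 \left(-32\right) = -3040$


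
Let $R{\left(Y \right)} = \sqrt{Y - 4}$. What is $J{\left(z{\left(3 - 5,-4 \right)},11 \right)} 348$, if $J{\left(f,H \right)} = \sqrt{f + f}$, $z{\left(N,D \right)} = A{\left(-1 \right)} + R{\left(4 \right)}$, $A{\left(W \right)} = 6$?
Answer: $696 \sqrt{3} \approx 1205.5$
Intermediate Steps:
$R{\left(Y \right)} = \sqrt{-4 + Y}$
$z{\left(N,D \right)} = 6$ ($z{\left(N,D \right)} = 6 + \sqrt{-4 + 4} = 6 + \sqrt{0} = 6 + 0 = 6$)
$J{\left(f,H \right)} = \sqrt{2} \sqrt{f}$ ($J{\left(f,H \right)} = \sqrt{2 f} = \sqrt{2} \sqrt{f}$)
$J{\left(z{\left(3 - 5,-4 \right)},11 \right)} 348 = \sqrt{2} \sqrt{6} \cdot 348 = 2 \sqrt{3} \cdot 348 = 696 \sqrt{3}$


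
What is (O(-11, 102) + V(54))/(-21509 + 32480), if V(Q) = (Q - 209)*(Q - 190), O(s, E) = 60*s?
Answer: 20420/10971 ≈ 1.8613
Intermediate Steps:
V(Q) = (-209 + Q)*(-190 + Q)
(O(-11, 102) + V(54))/(-21509 + 32480) = (60*(-11) + (39710 + 54**2 - 399*54))/(-21509 + 32480) = (-660 + (39710 + 2916 - 21546))/10971 = (-660 + 21080)*(1/10971) = 20420*(1/10971) = 20420/10971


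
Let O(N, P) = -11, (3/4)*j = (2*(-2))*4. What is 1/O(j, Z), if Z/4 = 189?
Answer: -1/11 ≈ -0.090909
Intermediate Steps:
Z = 756 (Z = 4*189 = 756)
j = -64/3 (j = 4*((2*(-2))*4)/3 = 4*(-4*4)/3 = (4/3)*(-16) = -64/3 ≈ -21.333)
1/O(j, Z) = 1/(-11) = -1/11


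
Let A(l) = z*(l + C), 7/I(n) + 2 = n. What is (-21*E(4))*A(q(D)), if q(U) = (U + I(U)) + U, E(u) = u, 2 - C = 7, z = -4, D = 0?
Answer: -2856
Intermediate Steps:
C = -5 (C = 2 - 1*7 = 2 - 7 = -5)
I(n) = 7/(-2 + n)
q(U) = 2*U + 7/(-2 + U) (q(U) = (U + 7/(-2 + U)) + U = 2*U + 7/(-2 + U))
A(l) = 20 - 4*l (A(l) = -4*(l - 5) = -4*(-5 + l) = 20 - 4*l)
(-21*E(4))*A(q(D)) = (-21*4)*(20 - 4*(7 + 2*0*(-2 + 0))/(-2 + 0)) = -84*(20 - 4*(7 + 2*0*(-2))/(-2)) = -84*(20 - (-2)*(7 + 0)) = -84*(20 - (-2)*7) = -84*(20 - 4*(-7/2)) = -84*(20 + 14) = -84*34 = -2856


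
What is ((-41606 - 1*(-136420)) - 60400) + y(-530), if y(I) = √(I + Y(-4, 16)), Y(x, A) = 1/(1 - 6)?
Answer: 34414 + I*√13255/5 ≈ 34414.0 + 23.026*I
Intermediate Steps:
Y(x, A) = -⅕ (Y(x, A) = 1/(-5) = -⅕)
y(I) = √(-⅕ + I) (y(I) = √(I - ⅕) = √(-⅕ + I))
((-41606 - 1*(-136420)) - 60400) + y(-530) = ((-41606 - 1*(-136420)) - 60400) + √(-5 + 25*(-530))/5 = ((-41606 + 136420) - 60400) + √(-5 - 13250)/5 = (94814 - 60400) + √(-13255)/5 = 34414 + (I*√13255)/5 = 34414 + I*√13255/5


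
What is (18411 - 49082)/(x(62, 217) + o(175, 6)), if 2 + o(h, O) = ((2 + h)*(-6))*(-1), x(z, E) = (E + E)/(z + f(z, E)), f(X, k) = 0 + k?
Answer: -276039/9554 ≈ -28.893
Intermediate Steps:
f(X, k) = k
x(z, E) = 2*E/(E + z) (x(z, E) = (E + E)/(z + E) = (2*E)/(E + z) = 2*E/(E + z))
o(h, O) = 10 + 6*h (o(h, O) = -2 + ((2 + h)*(-6))*(-1) = -2 + (-12 - 6*h)*(-1) = -2 + (12 + 6*h) = 10 + 6*h)
(18411 - 49082)/(x(62, 217) + o(175, 6)) = (18411 - 49082)/(2*217/(217 + 62) + (10 + 6*175)) = -30671/(2*217/279 + (10 + 1050)) = -30671/(2*217*(1/279) + 1060) = -30671/(14/9 + 1060) = -30671/9554/9 = -30671*9/9554 = -276039/9554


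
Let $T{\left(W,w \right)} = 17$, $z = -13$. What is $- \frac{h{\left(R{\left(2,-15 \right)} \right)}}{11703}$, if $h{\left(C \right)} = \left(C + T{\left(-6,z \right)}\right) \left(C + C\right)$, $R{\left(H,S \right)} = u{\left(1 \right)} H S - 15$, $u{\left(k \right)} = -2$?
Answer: $- \frac{1860}{3901} \approx -0.4768$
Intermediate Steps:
$R{\left(H,S \right)} = -15 - 2 H S$ ($R{\left(H,S \right)} = - 2 H S - 15 = -15 - 2 H S$)
$h{\left(C \right)} = 2 C \left(17 + C\right)$ ($h{\left(C \right)} = \left(C + 17\right) \left(C + C\right) = \left(17 + C\right) 2 C = 2 C \left(17 + C\right)$)
$- \frac{h{\left(R{\left(2,-15 \right)} \right)}}{11703} = - \frac{2 \left(-15 - 4 \left(-15\right)\right) \left(17 - \left(15 + 4 \left(-15\right)\right)\right)}{11703} = - \frac{2 \left(-15 + 60\right) \left(17 + \left(-15 + 60\right)\right)}{11703} = - \frac{2 \cdot 45 \left(17 + 45\right)}{11703} = - \frac{2 \cdot 45 \cdot 62}{11703} = - \frac{5580}{11703} = \left(-1\right) \frac{1860}{3901} = - \frac{1860}{3901}$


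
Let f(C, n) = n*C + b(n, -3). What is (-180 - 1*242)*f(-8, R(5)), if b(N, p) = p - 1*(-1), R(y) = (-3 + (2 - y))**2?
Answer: 122380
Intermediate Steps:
R(y) = (-1 - y)**2
b(N, p) = 1 + p (b(N, p) = p + 1 = 1 + p)
f(C, n) = -2 + C*n (f(C, n) = n*C + (1 - 3) = C*n - 2 = -2 + C*n)
(-180 - 1*242)*f(-8, R(5)) = (-180 - 1*242)*(-2 - 8*(1 + 5)**2) = (-180 - 242)*(-2 - 8*6**2) = -422*(-2 - 8*36) = -422*(-2 - 288) = -422*(-290) = 122380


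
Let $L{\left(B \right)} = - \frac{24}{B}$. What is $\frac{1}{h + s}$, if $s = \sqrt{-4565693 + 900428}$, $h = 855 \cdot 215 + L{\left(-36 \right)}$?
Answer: $\frac{1654431}{304159868914} - \frac{9 i \sqrt{3665265}}{304159868914} \approx 5.4393 \cdot 10^{-6} - 5.6649 \cdot 10^{-8} i$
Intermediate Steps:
$h = \frac{551477}{3}$ ($h = 855 \cdot 215 - \frac{24}{-36} = 183825 - - \frac{2}{3} = 183825 + \frac{2}{3} = \frac{551477}{3} \approx 1.8383 \cdot 10^{5}$)
$s = i \sqrt{3665265}$ ($s = \sqrt{-3665265} = i \sqrt{3665265} \approx 1914.5 i$)
$\frac{1}{h + s} = \frac{1}{\frac{551477}{3} + i \sqrt{3665265}}$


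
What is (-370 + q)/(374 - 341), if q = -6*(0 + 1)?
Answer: -376/33 ≈ -11.394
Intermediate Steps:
q = -6 (q = -6*1 = -6)
(-370 + q)/(374 - 341) = (-370 - 6)/(374 - 341) = -376/33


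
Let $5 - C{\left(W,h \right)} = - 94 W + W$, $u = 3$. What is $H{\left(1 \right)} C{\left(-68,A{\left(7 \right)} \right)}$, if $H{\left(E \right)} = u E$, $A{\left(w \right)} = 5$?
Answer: $-18957$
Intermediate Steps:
$H{\left(E \right)} = 3 E$
$C{\left(W,h \right)} = 5 + 93 W$ ($C{\left(W,h \right)} = 5 - \left(- 94 W + W\right) = 5 - - 93 W = 5 + 93 W$)
$H{\left(1 \right)} C{\left(-68,A{\left(7 \right)} \right)} = 3 \cdot 1 \left(5 + 93 \left(-68\right)\right) = 3 \left(5 - 6324\right) = 3 \left(-6319\right) = -18957$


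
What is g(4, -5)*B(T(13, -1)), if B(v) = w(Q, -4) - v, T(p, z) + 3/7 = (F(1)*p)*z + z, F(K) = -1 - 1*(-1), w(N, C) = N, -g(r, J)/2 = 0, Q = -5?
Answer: 0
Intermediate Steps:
g(r, J) = 0 (g(r, J) = -2*0 = 0)
F(K) = 0 (F(K) = -1 + 1 = 0)
T(p, z) = -3/7 + z (T(p, z) = -3/7 + ((0*p)*z + z) = -3/7 + (0*z + z) = -3/7 + (0 + z) = -3/7 + z)
B(v) = -5 - v
g(4, -5)*B(T(13, -1)) = 0*(-5 - (-3/7 - 1)) = 0*(-5 - 1*(-10/7)) = 0*(-5 + 10/7) = 0*(-25/7) = 0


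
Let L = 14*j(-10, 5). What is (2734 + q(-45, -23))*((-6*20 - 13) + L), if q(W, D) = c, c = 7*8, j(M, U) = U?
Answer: -175770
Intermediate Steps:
c = 56
L = 70 (L = 14*5 = 70)
q(W, D) = 56
(2734 + q(-45, -23))*((-6*20 - 13) + L) = (2734 + 56)*((-6*20 - 13) + 70) = 2790*((-120 - 13) + 70) = 2790*(-133 + 70) = 2790*(-63) = -175770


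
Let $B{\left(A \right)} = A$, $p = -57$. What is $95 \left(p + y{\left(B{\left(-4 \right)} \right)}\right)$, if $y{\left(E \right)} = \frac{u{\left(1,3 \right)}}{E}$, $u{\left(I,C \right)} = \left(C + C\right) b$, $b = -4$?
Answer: $-4845$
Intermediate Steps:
$u{\left(I,C \right)} = - 8 C$ ($u{\left(I,C \right)} = \left(C + C\right) \left(-4\right) = 2 C \left(-4\right) = - 8 C$)
$y{\left(E \right)} = - \frac{24}{E}$ ($y{\left(E \right)} = \frac{\left(-8\right) 3}{E} = - \frac{24}{E}$)
$95 \left(p + y{\left(B{\left(-4 \right)} \right)}\right) = 95 \left(-57 - \frac{24}{-4}\right) = 95 \left(-57 - -6\right) = 95 \left(-57 + 6\right) = 95 \left(-51\right) = -4845$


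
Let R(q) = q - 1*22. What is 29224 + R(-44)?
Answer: 29158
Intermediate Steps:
R(q) = -22 + q (R(q) = q - 22 = -22 + q)
29224 + R(-44) = 29224 + (-22 - 44) = 29224 - 66 = 29158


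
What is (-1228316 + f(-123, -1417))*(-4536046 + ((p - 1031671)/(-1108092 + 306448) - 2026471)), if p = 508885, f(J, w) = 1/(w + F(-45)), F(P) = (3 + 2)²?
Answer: 4497501258331917293213/557944224 ≈ 8.0608e+12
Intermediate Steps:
F(P) = 25 (F(P) = 5² = 25)
f(J, w) = 1/(25 + w) (f(J, w) = 1/(w + 25) = 1/(25 + w))
(-1228316 + f(-123, -1417))*(-4536046 + ((p - 1031671)/(-1108092 + 306448) - 2026471)) = (-1228316 + 1/(25 - 1417))*(-4536046 + ((508885 - 1031671)/(-1108092 + 306448) - 2026471)) = (-1228316 + 1/(-1392))*(-4536046 + (-522786/(-801644) - 2026471)) = (-1228316 - 1/1392)*(-4536046 + (-522786*(-1/801644) - 2026471)) = -1709815873*(-4536046 + (261393/400822 - 2026471))/1392 = -1709815873*(-4536046 - 812253897769/400822)/1392 = -1709815873/1392*(-2630400927581/400822) = 4497501258331917293213/557944224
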